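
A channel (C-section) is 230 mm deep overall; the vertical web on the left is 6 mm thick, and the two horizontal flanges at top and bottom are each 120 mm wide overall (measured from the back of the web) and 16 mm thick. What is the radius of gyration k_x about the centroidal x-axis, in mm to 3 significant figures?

k_x ≈ 97.6 mm

Decompose the section into non-overlapping parts with the origin at the bottom-left of its bounding rectangle.
Web: 6 × 230, A = 1 380 mm², y = 115 mm, Ī = 6 083 500 mm⁴.
Top flange (beyond web): 114 × 16, A = 1 824 mm², y = 222 mm, Ī = 38 912 mm⁴.
Bottom flange (beyond web): 114 × 16, A = 1 824 mm², y = 8 mm, Ī = 38 912 mm⁴.
By symmetry the centroid is at mid-height, ȳ = 115 mm.
Transfer each piece to the centroidal x-axis using Ī + A·d² with d = y − 115:
  web: d = 0 mm → contributes +6 083 500 mm⁴
  top flange (beyond web): d = 107 mm → contributes +20 921 888 mm⁴
  bottom flange (beyond web): d = -107 mm → contributes +20 921 888 mm⁴
Total I = 47 927 276 mm⁴.
Radius of gyration: k = √(I/A) = √(47 927 276 / 5 028) = 97.632 mm.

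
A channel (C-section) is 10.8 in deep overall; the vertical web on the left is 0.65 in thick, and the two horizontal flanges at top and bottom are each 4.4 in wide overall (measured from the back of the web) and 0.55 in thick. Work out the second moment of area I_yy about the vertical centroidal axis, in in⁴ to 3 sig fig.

Break the section into simple shapes (no overlaps), measuring from the bottom-left corner of the bounding box.
Web: 0.65 × 10.8, A = 7.02 in², x = 0.325 in, Ī = 0.24716 in⁴.
Top flange (beyond web): 3.75 × 0.55, A = 2.0625 in², x = 2.525 in, Ī = 2.417 in⁴.
Bottom flange (beyond web): 3.75 × 0.55, A = 2.0625 in², x = 2.525 in, Ī = 2.417 in⁴.
Centroid: x̄ = ΣA·x / ΣA = 1.1393 in.
Transfer each piece to the vertical centroidal axis using Ī + A·d² with d = x − 1.1393:
  web: d = -0.81427 in → contributes +4.9016 in⁴
  top flange (beyond web): d = 1.3857 in → contributes +6.3775 in⁴
  bottom flange (beyond web): d = 1.3857 in → contributes +6.3775 in⁴
Total I = 17.657 in⁴.

I_yy ≈ 17.7 in⁴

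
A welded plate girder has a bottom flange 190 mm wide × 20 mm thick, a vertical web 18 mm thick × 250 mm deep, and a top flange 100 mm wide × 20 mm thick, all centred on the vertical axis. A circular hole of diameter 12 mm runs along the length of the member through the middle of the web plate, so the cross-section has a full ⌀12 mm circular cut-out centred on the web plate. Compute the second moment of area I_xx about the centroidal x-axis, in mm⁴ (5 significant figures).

Split into non-overlapping primitives; take the origin at the lower-left of the bounding box.
Bottom plate: 190 × 20, A = 3 800 mm², y = 10 mm, Ī = 126666.7 mm⁴.
Web plate: 18 × 250, A = 4 500 mm², y = 145 mm, Ī = 23 437 500 mm⁴.
Top plate: 100 × 20, A = 2 000 mm², y = 280 mm, Ī = 66666.67 mm⁴.
Hole (subtracted): ⌀12, A = 113.0973 mm², y = 145 mm, Ī = 1017.876 mm⁴.
Centroid: ȳ = ΣA·y / ΣA = 121.1458 mm.
Transfer each piece to the centroidal x-axis using Ī + A·d² with d = y − 121.1458:
  bottom plate: d = -111.1458 mm → contributes +47 069 579 mm⁴
  web plate: d = 23.85416 mm → contributes +25 998 094 mm⁴
  top plate: d = 158.8542 mm → contributes +50 535 955 mm⁴
  hole: d = 23.85416 mm → contributes −65372.63 mm⁴
Total I = 123 538 255 mm⁴.

I_xx ≈ 1.2354 × 10⁸ mm⁴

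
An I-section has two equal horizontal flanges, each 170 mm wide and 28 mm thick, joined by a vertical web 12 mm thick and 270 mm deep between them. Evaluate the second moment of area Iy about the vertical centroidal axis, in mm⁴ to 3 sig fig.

Treat the section as a set of non-overlapping primitives; coordinates are from the bounding-box lower-left.
Bottom flange: 170 × 28, A = 4 760 mm², x = 85 mm, Ī = 11 463 667 mm⁴.
Web: 12 × 270, A = 3 240 mm², x = 85 mm, Ī = 38 880 mm⁴.
Top flange: 170 × 28, A = 4 760 mm², x = 85 mm, Ī = 11 463 667 mm⁴.
By symmetry the centroid is at mid-width, x̄ = 85 mm.
All pieces are centred on the vertical centroidal axis, so I = ΣĪ = 22 966 213 mm⁴.

Iy ≈ 2.30 × 10⁷ mm⁴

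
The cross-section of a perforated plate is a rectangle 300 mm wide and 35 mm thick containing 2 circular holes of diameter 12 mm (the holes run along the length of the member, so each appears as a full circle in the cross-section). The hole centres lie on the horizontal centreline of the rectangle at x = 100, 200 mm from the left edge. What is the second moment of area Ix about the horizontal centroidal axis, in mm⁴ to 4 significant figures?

Split into non-overlapping primitives; take the origin at the lower-left of the bounding box.
Plate: 300 × 35, A = 10 500 mm², y = 17.5 mm, Ī = 1 071 875 mm⁴.
Hole 1 (subtracted): ⌀12, A = 113.097 mm², y = 17.5 mm, Ī = 1017.88 mm⁴.
Hole 2 (subtracted): ⌀12, A = 113.097 mm², y = 17.5 mm, Ī = 1017.88 mm⁴.
By symmetry the centroid is at mid-height, ȳ = 17.5 mm.
All pieces are centred on the horizontal centroidal axis, so I = ΣĪ (holes subtracted) = 1 069 839 mm⁴.

Ix ≈ 1.070 × 10⁶ mm⁴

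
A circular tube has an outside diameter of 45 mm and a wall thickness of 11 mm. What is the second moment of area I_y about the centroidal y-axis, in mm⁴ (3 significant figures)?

Treat the section as a set of non-overlapping primitives; coordinates are from the bounding-box lower-left.
Outer circle: ⌀45, A = 1590.4 mm², x = 22.5 mm, Ī = 201 289 mm⁴.
Bore (subtracted): ⌀23, A = 415.48 mm², x = 22.5 mm, Ī = 13 737 mm⁴.
By symmetry the centroid is at mid-width, x̄ = 22.5 mm.
All pieces are centred on the centroidal y-axis, so I = ΣĪ (holes subtracted) = 187 552 mm⁴.

I_y ≈ 1.88 × 10⁵ mm⁴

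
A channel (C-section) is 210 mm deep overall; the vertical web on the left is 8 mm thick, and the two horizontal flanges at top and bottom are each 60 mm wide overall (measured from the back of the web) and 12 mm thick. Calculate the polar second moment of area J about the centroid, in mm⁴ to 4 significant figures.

Split into non-overlapping primitives; take the origin at the lower-left of the bounding box.
Web: 8 × 210, A = 1 680 mm², y = 105 mm, Ī = 6 174 000 mm⁴.
Top flange (beyond web): 52 × 12, A = 624 mm², y = 204 mm, Ī = 7 488 mm⁴.
Bottom flange (beyond web): 52 × 12, A = 624 mm², y = 6 mm, Ī = 7 488 mm⁴.
By symmetry the centroid is at mid-height, ȳ = 105 mm.
Transfer each piece to the centroidal x-axis using Ī + A·d² with d = y − 105:
  web: d = 0 mm → contributes +6 174 000 mm⁴
  top flange (beyond web): d = 99 mm → contributes +6 123 312 mm⁴
  bottom flange (beyond web): d = -99 mm → contributes +6 123 312 mm⁴
Total I = 18 420 624 mm⁴.
For the y-axis: x̄ = 16.7869 mm.
Repeating about the centroidal y-axis gives I_y = 934 635 mm⁴.
Polar second moment: J = I_x + I_y = 19 355 259 mm⁴.

J ≈ 1.936 × 10⁷ mm⁴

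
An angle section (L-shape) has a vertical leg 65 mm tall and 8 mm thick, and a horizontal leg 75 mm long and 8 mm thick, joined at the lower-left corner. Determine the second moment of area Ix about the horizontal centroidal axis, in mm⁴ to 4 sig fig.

Split into non-overlapping primitives; take the origin at the lower-left of the bounding box.
Vertical leg: 8 × 65, A = 520 mm², y = 32.5 mm, Ī = 183 083 mm⁴.
Horizontal leg (remainder): 67 × 8, A = 536 mm², y = 4 mm, Ī = 2858.67 mm⁴.
Centroid: ȳ = ΣA·y / ΣA = 18.0341 mm.
Transfer each piece to the horizontal centroidal axis using Ī + A·d² with d = y − 18.0341:
  vertical leg: d = 14.4659 mm → contributes +291 900 mm⁴
  horizontal leg (remainder): d = -14.0341 mm → contributes +108 427 mm⁴
Total I = 400 327 mm⁴.

Ix ≈ 4.003 × 10⁵ mm⁴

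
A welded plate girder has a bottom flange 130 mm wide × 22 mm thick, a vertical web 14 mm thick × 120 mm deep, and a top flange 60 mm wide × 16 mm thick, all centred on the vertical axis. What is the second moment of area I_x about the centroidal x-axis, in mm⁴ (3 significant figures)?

Decompose the section into non-overlapping parts with the origin at the bottom-left of its bounding rectangle.
Bottom plate: 130 × 22, A = 2 860 mm², y = 11 mm, Ī = 115 353 mm⁴.
Web plate: 14 × 120, A = 1 680 mm², y = 82 mm, Ī = 2 016 000 mm⁴.
Top plate: 60 × 16, A = 960 mm², y = 150 mm, Ī = 20 480 mm⁴.
Centroid: ȳ = ΣA·y / ΣA = 56.949 mm.
Transfer each piece to the centroidal x-axis using Ī + A·d² with d = y − 56.949:
  bottom plate: d = -45.949 mm → contributes +6 153 726 mm⁴
  web plate: d = 25.051 mm → contributes +3 070 281 mm⁴
  top plate: d = 93.051 mm → contributes +8 332 613 mm⁴
Total I = 17 556 619 mm⁴.

I_x ≈ 1.76 × 10⁷ mm⁴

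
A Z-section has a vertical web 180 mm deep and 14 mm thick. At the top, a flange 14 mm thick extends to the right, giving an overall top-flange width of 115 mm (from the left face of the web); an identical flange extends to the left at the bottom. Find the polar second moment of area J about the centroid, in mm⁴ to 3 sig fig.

J ≈ 3.81 × 10⁷ mm⁴

Treat the section as a set of non-overlapping primitives; coordinates are from the bounding-box lower-left.
Web: 14 × 180, A = 2 520 mm², y = 90 mm, Ī = 6 804 000 mm⁴.
Top flange (beyond web): 101 × 14, A = 1 414 mm², y = 173 mm, Ī = 23 095 mm⁴.
Bottom flange (beyond web): 101 × 14, A = 1 414 mm², y = 7 mm, Ī = 23 095 mm⁴.
Centroid: ȳ = ΣA·y / ΣA = 90 mm.
Transfer each piece to the centroidal x-axis using Ī + A·d² with d = y − 90:
  web: d = 0 mm → contributes +6 804 000 mm⁴
  top flange (beyond web): d = 83 mm → contributes +9 764 141 mm⁴
  bottom flange (beyond web): d = -83 mm → contributes +9 764 141 mm⁴
Total I = 26 332 283 mm⁴.
For the y-axis: x̄ = 108 mm.
Repeating about the centroidal y-axis gives I_y = 11 795 271 mm⁴.
Polar second moment: J = I_x + I_y = 38 127 553 mm⁴.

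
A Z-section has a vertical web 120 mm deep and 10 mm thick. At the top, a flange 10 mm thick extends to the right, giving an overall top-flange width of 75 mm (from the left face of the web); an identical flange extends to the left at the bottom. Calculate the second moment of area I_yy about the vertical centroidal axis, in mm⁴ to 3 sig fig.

I_yy ≈ 2.30 × 10⁶ mm⁴

Break the section into simple shapes (no overlaps), measuring from the bottom-left corner of the bounding box.
Web: 10 × 120, A = 1 200 mm², x = 70 mm, Ī = 10 000 mm⁴.
Top flange (beyond web): 65 × 10, A = 650 mm², x = 107.5 mm, Ī = 228 854 mm⁴.
Bottom flange (beyond web): 65 × 10, A = 650 mm², x = 32.5 mm, Ī = 228 854 mm⁴.
Centroid: x̄ = ΣA·x / ΣA = 70 mm.
Transfer each piece to the vertical centroidal axis using Ī + A·d² with d = x − 70:
  web: d = 0 mm → contributes +10 000 mm⁴
  top flange (beyond web): d = 37.5 mm → contributes +1 142 917 mm⁴
  bottom flange (beyond web): d = -37.5 mm → contributes +1 142 917 mm⁴
Total I = 2 295 833 mm⁴.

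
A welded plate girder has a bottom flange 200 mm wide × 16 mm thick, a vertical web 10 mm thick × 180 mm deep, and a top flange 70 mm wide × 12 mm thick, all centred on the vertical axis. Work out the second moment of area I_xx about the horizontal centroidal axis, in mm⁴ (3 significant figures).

I_xx ≈ 3.41 × 10⁷ mm⁴

Treat the section as a set of non-overlapping primitives; coordinates are from the bounding-box lower-left.
Bottom plate: 200 × 16, A = 3 200 mm², y = 8 mm, Ī = 68 267 mm⁴.
Web plate: 10 × 180, A = 1 800 mm², y = 106 mm, Ī = 4 860 000 mm⁴.
Top plate: 70 × 12, A = 840 mm², y = 202 mm, Ī = 10 080 mm⁴.
Centroid: ȳ = ΣA·y / ΣA = 66.11 mm.
Transfer each piece to the horizontal centroidal axis using Ī + A·d² with d = y − 66.11:
  bottom plate: d = -58.11 mm → contributes +10 873 785 mm⁴
  web plate: d = 39.89 mm → contributes +7 724 241 mm⁴
  top plate: d = 135.89 mm → contributes +15 521 691 mm⁴
Total I = 34 119 717 mm⁴.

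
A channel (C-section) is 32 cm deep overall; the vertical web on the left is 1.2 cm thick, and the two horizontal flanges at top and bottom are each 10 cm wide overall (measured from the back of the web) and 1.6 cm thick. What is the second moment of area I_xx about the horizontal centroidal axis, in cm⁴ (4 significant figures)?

Break the section into simple shapes (no overlaps), measuring from the bottom-left corner of the bounding box.
Web: 1.2 × 32, A = 38.4 cm², y = 16 cm, Ī = 3276.8 cm⁴.
Top flange (beyond web): 8.8 × 1.6, A = 14.08 cm², y = 31.2 cm, Ī = 3.00373 cm⁴.
Bottom flange (beyond web): 8.8 × 1.6, A = 14.08 cm², y = 0.8 cm, Ī = 3.00373 cm⁴.
By symmetry the centroid is at mid-height, ȳ = 16 cm.
Transfer each piece to the horizontal centroidal axis using Ī + A·d² with d = y − 16:
  web: d = 0 cm → contributes +3276.8 cm⁴
  top flange (beyond web): d = 15.2 cm → contributes +3256.05 cm⁴
  bottom flange (beyond web): d = -15.2 cm → contributes +3256.05 cm⁴
Total I = 9788.89 cm⁴.

I_xx ≈ 9789 cm⁴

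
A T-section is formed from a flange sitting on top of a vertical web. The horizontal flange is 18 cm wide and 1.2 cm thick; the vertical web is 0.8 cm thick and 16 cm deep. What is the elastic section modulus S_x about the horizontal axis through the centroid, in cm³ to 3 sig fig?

Split into non-overlapping primitives; take the origin at the lower-left of the bounding box.
Flange: 18 × 1.2, A = 21.6 cm², y = 16.6 cm, Ī = 2.592 cm⁴.
Web: 0.8 × 16, A = 12.8 cm², y = 8 cm, Ī = 273.07 cm⁴.
Centroid: ȳ = ΣA·y / ΣA = 13.4 cm.
Transfer each piece to the horizontal axis through the centroid using Ī + A·d² with d = y − 13.4:
  flange: d = 3.2 cm → contributes +223.78 cm⁴
  web: d = -5.4 cm → contributes +646.31 cm⁴
Total I = 870.09 cm⁴.
Extreme fibre distance c = 13.4 cm; S = I/c = 64.932 cm³.

S_x ≈ 64.9 cm³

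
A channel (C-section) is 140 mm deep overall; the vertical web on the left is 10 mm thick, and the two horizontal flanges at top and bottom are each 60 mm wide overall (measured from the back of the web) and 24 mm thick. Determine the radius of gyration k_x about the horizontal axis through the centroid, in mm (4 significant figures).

Decompose the section into non-overlapping parts with the origin at the bottom-left of its bounding rectangle.
Web: 10 × 140, A = 1 400 mm², y = 70 mm, Ī = 2 286 667 mm⁴.
Top flange (beyond web): 50 × 24, A = 1 200 mm², y = 128 mm, Ī = 57 600 mm⁴.
Bottom flange (beyond web): 50 × 24, A = 1 200 mm², y = 12 mm, Ī = 57 600 mm⁴.
By symmetry the centroid is at mid-height, ȳ = 70 mm.
Transfer each piece to the horizontal axis through the centroid using Ī + A·d² with d = y − 70:
  web: d = 0 mm → contributes +2 286 667 mm⁴
  top flange (beyond web): d = 58 mm → contributes +4 094 400 mm⁴
  bottom flange (beyond web): d = -58 mm → contributes +4 094 400 mm⁴
Total I = 10 475 467 mm⁴.
Radius of gyration: k = √(I/A) = √(10 475 467 / 3 800) = 52.5043 mm.

k_x ≈ 52.50 mm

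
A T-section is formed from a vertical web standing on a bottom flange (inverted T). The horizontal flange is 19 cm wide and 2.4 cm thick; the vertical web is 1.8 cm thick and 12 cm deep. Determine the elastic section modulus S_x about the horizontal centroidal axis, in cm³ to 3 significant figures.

S_x ≈ 95.6 cm³

Split into non-overlapping primitives; take the origin at the lower-left of the bounding box.
Flange: 19 × 2.4, A = 45.6 cm², y = 1.2 cm, Ī = 21.888 cm⁴.
Web: 1.8 × 12, A = 21.6 cm², y = 8.4 cm, Ī = 259.2 cm⁴.
Centroid: ȳ = ΣA·y / ΣA = 3.5143 cm.
Transfer each piece to the horizontal centroidal axis using Ī + A·d² with d = y − 3.5143:
  flange: d = -2.3143 cm → contributes +266.12 cm⁴
  web: d = 4.8857 cm → contributes +774.8 cm⁴
Total I = 1040.9 cm⁴.
Extreme fibre distance c = 10.886 cm; S = I/c = 95.622 cm³.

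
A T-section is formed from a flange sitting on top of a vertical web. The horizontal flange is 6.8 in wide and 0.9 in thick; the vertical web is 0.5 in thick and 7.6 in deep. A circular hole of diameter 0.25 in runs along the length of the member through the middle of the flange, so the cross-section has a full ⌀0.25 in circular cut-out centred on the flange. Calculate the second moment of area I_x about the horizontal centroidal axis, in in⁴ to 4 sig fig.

I_x ≈ 60.92 in⁴

Split into non-overlapping primitives; take the origin at the lower-left of the bounding box.
Flange: 6.8 × 0.9, A = 6.12 in², y = 8.05 in, Ī = 0.4131 in⁴.
Web: 0.5 × 7.6, A = 3.8 in², y = 3.8 in, Ī = 18.2907 in⁴.
Hole (subtracted): ⌀0.25, A = 0.0490874 in², y = 8.05 in, Ī = 0.000191748 in⁴.
Centroid: ȳ = ΣA·y / ΣA = 6.41388 in.
Transfer each piece to the horizontal centroidal axis using Ī + A·d² with d = y − 6.41388:
  flange: d = 1.63612 in → contributes +16.7957 in⁴
  web: d = -2.61388 in → contributes +44.2537 in⁴
  hole: d = 1.63612 in → contributes −0.131593 in⁴
Total I = 60.9177 in⁴.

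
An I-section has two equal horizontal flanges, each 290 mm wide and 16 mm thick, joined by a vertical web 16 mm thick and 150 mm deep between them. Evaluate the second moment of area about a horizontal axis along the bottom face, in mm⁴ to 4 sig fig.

I_base ≈ 1.653 × 10⁸ mm⁴

Split into non-overlapping primitives; take the origin at the lower-left of the bounding box.
Bottom flange: 290 × 16, A = 4 640 mm², y = 8 mm, Ī = 98986.7 mm⁴.
Web: 16 × 150, A = 2 400 mm², y = 91 mm, Ī = 4 500 000 mm⁴.
Top flange: 290 × 16, A = 4 640 mm², y = 174 mm, Ī = 98986.7 mm⁴.
Transfer each piece to a horizontal axis along the bottom face using Ī + A·d² with d = y − 0:
  bottom flange: d = 8 mm → contributes +395 947 mm⁴
  web: d = 91 mm → contributes +24 374 400 mm⁴
  top flange: d = 174 mm → contributes +140 579 627 mm⁴
Total I = 165 349 973 mm⁴.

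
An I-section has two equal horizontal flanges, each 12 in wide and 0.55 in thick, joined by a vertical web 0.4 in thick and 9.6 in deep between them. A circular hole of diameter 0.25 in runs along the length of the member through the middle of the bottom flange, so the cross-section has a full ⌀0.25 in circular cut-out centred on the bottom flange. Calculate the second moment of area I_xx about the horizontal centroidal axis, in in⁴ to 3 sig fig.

Split into non-overlapping primitives; take the origin at the lower-left of the bounding box.
Bottom flange: 12 × 0.55, A = 6.6 in², y = 0.275 in, Ī = 0.16638 in⁴.
Web: 0.4 × 9.6, A = 3.84 in², y = 5.35 in, Ī = 29.491 in⁴.
Top flange: 12 × 0.55, A = 6.6 in², y = 10.425 in, Ī = 0.16638 in⁴.
Hole (subtracted): ⌀0.25, A = 0.049087 in², y = 0.275 in, Ī = 0.00019175 in⁴.
Centroid: ȳ = ΣA·y / ΣA = 5.3647 in.
Transfer each piece to the horizontal centroidal axis using Ī + A·d² with d = y − 5.3647:
  bottom flange: d = -5.0897 in → contributes +171.14 in⁴
  web: d = -0.014662 in → contributes +29.492 in⁴
  top flange: d = 5.0603 in → contributes +169.17 in⁴
  hole: d = -5.0897 in → contributes −1.2718 in⁴
Total I = 368.53 in⁴.

I_xx ≈ 369 in⁴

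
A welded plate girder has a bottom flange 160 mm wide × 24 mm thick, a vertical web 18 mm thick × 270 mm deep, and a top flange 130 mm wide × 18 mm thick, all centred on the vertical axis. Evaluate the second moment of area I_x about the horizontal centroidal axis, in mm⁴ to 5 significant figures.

Decompose the section into non-overlapping parts with the origin at the bottom-left of its bounding rectangle.
Bottom plate: 160 × 24, A = 3 840 mm², y = 12 mm, Ī = 184 320 mm⁴.
Web plate: 18 × 270, A = 4 860 mm², y = 159 mm, Ī = 29 524 500 mm⁴.
Top plate: 130 × 18, A = 2 340 mm², y = 303 mm, Ī = 63 180 mm⁴.
Centroid: ȳ = ΣA·y / ΣA = 138.3913 mm.
Transfer each piece to the horizontal centroidal axis using Ī + A·d² with d = y − 138.3913:
  bottom plate: d = -126.3913 mm → contributes +61 527 405 mm⁴
  web plate: d = 20.6087 mm → contributes +31 588 631 mm⁴
  top plate: d = 164.6087 mm → contributes +63 467 873 mm⁴
Total I = 156 583 910 mm⁴.

I_x ≈ 1.5658 × 10⁸ mm⁴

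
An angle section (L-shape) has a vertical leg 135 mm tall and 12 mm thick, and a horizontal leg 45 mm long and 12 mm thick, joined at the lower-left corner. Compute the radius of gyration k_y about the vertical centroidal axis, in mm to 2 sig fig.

k_y ≈ 10 mm

Break the section into simple shapes (no overlaps), measuring from the bottom-left corner of the bounding box.
Vertical leg: 12 × 135, A = 1 620 mm², x = 6 mm, Ī = 19 440 mm⁴.
Horizontal leg (remainder): 33 × 12, A = 396 mm², x = 28.5 mm, Ī = 35 937 mm⁴.
Centroid: x̄ = ΣA·x / ΣA = 10.42 mm.
Transfer each piece to the vertical centroidal axis using Ī + A·d² with d = x − 10.42:
  vertical leg: d = -4.42 mm → contributes +51 084 mm⁴
  horizontal leg (remainder): d = 18.08 mm → contributes +165 389 mm⁴
Total I = 216 473 mm⁴.
Radius of gyration: k = √(I/A) = √(216 473 / 2 016) = 10.36 mm.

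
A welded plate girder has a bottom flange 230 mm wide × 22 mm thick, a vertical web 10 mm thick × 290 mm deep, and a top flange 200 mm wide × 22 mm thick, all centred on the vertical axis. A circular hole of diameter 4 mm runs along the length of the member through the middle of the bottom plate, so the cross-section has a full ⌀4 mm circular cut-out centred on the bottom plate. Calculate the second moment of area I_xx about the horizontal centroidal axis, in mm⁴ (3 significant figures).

I_xx ≈ 2.50 × 10⁸ mm⁴

Decompose the section into non-overlapping parts with the origin at the bottom-left of its bounding rectangle.
Bottom plate: 230 × 22, A = 5 060 mm², y = 11 mm, Ī = 204 087 mm⁴.
Web plate: 10 × 290, A = 2 900 mm², y = 167 mm, Ī = 20 324 167 mm⁴.
Top plate: 200 × 22, A = 4 400 mm², y = 323 mm, Ī = 177 467 mm⁴.
Hole (subtracted): ⌀4, A = 12.566 mm², y = 11 mm, Ī = 12.566 mm⁴.
Centroid: ȳ = ΣA·y / ΣA = 158.82 mm.
Transfer each piece to the horizontal centroidal axis using Ī + A·d² with d = y − 158.82:
  bottom plate: d = -147.82 mm → contributes +110 769 180 mm⁴
  web plate: d = 8.1798 mm → contributes +20 518 204 mm⁴
  top plate: d = 164.18 mm → contributes +118 779 509 mm⁴
  hole: d = -147.82 mm → contributes −274 598 mm⁴
Total I = 249 792 294 mm⁴.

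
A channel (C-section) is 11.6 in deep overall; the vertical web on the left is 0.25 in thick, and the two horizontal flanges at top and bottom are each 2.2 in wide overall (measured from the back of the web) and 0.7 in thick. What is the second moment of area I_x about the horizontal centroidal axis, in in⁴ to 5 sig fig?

Treat the section as a set of non-overlapping primitives; coordinates are from the bounding-box lower-left.
Web: 0.25 × 11.6, A = 2.9 in², y = 5.8 in, Ī = 32.51867 in⁴.
Top flange (beyond web): 1.95 × 0.7, A = 1.365 in², y = 11.25 in, Ī = 0.0557375 in⁴.
Bottom flange (beyond web): 1.95 × 0.7, A = 1.365 in², y = 0.35 in, Ī = 0.0557375 in⁴.
By symmetry the centroid is at mid-height, ȳ = 5.8 in.
Transfer each piece to the horizontal centroidal axis using Ī + A·d² with d = y − 5.8:
  web: d = 0 in → contributes +32.51867 in⁴
  top flange (beyond web): d = 5.45 in → contributes +40.59965 in⁴
  bottom flange (beyond web): d = -5.45 in → contributes +40.59965 in⁴
Total I = 113.718 in⁴.

I_x ≈ 113.72 in⁴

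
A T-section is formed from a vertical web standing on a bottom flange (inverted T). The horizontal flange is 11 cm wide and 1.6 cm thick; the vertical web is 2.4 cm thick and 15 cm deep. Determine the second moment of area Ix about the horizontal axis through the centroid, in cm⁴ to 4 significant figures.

Decompose the section into non-overlapping parts with the origin at the bottom-left of its bounding rectangle.
Flange: 11 × 1.6, A = 17.6 cm², y = 0.8 cm, Ī = 3.75467 cm⁴.
Web: 2.4 × 15, A = 36 cm², y = 9.1 cm, Ī = 675 cm⁴.
Centroid: ȳ = ΣA·y / ΣA = 6.37463 cm.
Transfer each piece to the horizontal axis through the centroid using Ī + A·d² with d = y − 6.37463:
  flange: d = -5.57463 cm → contributes +550.7 cm⁴
  web: d = 2.72537 cm → contributes +942.396 cm⁴
Total I = 1493.1 cm⁴.

Ix ≈ 1493 cm⁴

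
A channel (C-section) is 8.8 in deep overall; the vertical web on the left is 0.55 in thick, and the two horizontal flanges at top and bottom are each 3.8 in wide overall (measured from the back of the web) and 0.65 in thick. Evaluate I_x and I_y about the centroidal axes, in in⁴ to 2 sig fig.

I_x ≈ 100 in⁴, I_y ≈ 12 in⁴

Split into non-overlapping primitives; take the origin at the lower-left of the bounding box.
Web: 0.55 × 8.8, A = 4.84 in², y = 4.4 in, Ī = 31.23 in⁴.
Top flange (beyond web): 3.25 × 0.65, A = 2.113 in², y = 8.475 in, Ī = 0.07438 in⁴.
Bottom flange (beyond web): 3.25 × 0.65, A = 2.113 in², y = 0.325 in, Ī = 0.07438 in⁴.
By symmetry the centroid is at mid-height, ȳ = 4.4 in.
Transfer each piece to the centroidal x-axis using Ī + A·d² with d = y − 4.4:
  web: d = 0 in → contributes +31.23 in⁴
  top flange (beyond web): d = 4.075 in → contributes +35.15 in⁴
  bottom flange (beyond web): d = -4.075 in → contributes +35.15 in⁴
Total I = 101.5 in⁴.
For the y-axis: x̄ = 1.161 in.
Repeating about the centroidal y-axis gives I_y = 11.98 in⁴.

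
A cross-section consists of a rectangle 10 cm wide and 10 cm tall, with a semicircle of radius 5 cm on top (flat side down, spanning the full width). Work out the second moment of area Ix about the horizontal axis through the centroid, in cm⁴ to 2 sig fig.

Ix ≈ 2300 cm⁴

Treat the section as a set of non-overlapping primitives; coordinates are from the bounding-box lower-left.
Rectangular body: 10 × 10, A = 100 cm², y = 5 cm, Ī = 833.3 cm⁴.
Semicircular cap: semicircle r = 5, A = 39.27 cm², y = 12.12 cm, Ī = 68.6 cm⁴.
Centroid: ȳ = ΣA·y / ΣA = 7.008 cm.
Transfer each piece to the horizontal axis through the centroid using Ī + A·d² with d = y − 7.008:
  rectangular body: d = -2.008 cm → contributes +1 237 cm⁴
  semicircular cap: d = 5.114 cm → contributes +1 096 cm⁴
Total I = 2 332 cm⁴.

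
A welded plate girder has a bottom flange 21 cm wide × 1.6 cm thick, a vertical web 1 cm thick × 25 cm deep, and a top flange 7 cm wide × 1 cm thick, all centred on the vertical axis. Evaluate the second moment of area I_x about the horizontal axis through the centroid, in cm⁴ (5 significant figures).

Break the section into simple shapes (no overlaps), measuring from the bottom-left corner of the bounding box.
Bottom plate: 21 × 1.6, A = 33.6 cm², y = 0.8 cm, Ī = 7.168 cm⁴.
Web plate: 1 × 25, A = 25 cm², y = 14.1 cm, Ī = 1302.083 cm⁴.
Top plate: 7 × 1, A = 7 cm², y = 27.1 cm, Ī = 0.5833333 cm⁴.
Centroid: ȳ = ΣA·y / ΣA = 8.675 cm.
Transfer each piece to the horizontal axis through the centroid using Ī + A·d² with d = y − 8.675:
  bottom plate: d = -7.875 cm → contributes +2090.893 cm⁴
  web plate: d = 5.425 cm → contributes +2037.849 cm⁴
  top plate: d = 18.425 cm → contributes +2376.948 cm⁴
Total I = 6505.69 cm⁴.

I_x ≈ 6505.7 cm⁴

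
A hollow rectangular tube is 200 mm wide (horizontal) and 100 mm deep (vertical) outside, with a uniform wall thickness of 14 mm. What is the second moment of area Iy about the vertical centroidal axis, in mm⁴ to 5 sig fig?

Split into non-overlapping primitives; take the origin at the lower-left of the bounding box.
Outer rectangle: 200 × 100, A = 20 000 mm², x = 100 mm, Ī = 66 666 667 mm⁴.
Inner void (subtracted): 172 × 72, A = 12 384 mm², x = 100 mm, Ī = 30 530 688 mm⁴.
By symmetry the centroid is at mid-width, x̄ = 100 mm.
All pieces are centred on the vertical centroidal axis, so I = ΣĪ (holes subtracted) = 36 135 979 mm⁴.

Iy ≈ 3.6136 × 10⁷ mm⁴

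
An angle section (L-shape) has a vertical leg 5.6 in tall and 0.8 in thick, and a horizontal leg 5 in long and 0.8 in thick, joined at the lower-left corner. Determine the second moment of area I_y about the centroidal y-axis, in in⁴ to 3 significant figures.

Treat the section as a set of non-overlapping primitives; coordinates are from the bounding-box lower-left.
Vertical leg: 0.8 × 5.6, A = 4.48 in², x = 0.4 in, Ī = 0.23893 in⁴.
Horizontal leg (remainder): 4.2 × 0.8, A = 3.36 in², x = 2.9 in, Ī = 4.9392 in⁴.
Centroid: x̄ = ΣA·x / ΣA = 1.4714 in.
Transfer each piece to the centroidal y-axis using Ī + A·d² with d = x − 1.4714:
  vertical leg: d = -1.0714 in → contributes +5.3818 in⁴
  horizontal leg (remainder): d = 1.4286 in → contributes +11.796 in⁴
Total I = 17.178 in⁴.

I_y ≈ 17.2 in⁴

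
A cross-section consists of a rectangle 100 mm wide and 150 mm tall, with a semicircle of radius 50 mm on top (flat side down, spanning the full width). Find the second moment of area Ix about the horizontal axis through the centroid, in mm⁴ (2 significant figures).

Split into non-overlapping primitives; take the origin at the lower-left of the bounding box.
Rectangular body: 100 × 150, A = 15 000 mm², y = 75 mm, Ī = 28 125 000 mm⁴.
Semicircular cap: semicircle r = 50, A = 3 927 mm², y = 171.2 mm, Ī = 685 981 mm⁴.
Centroid: ȳ = ΣA·y / ΣA = 94.96 mm.
Transfer each piece to the horizontal axis through the centroid using Ī + A·d² with d = y − 94.96:
  rectangular body: d = -19.96 mm → contributes +34 103 394 mm⁴
  semicircular cap: d = 76.26 mm → contributes +23 521 764 mm⁴
Total I = 57 625 159 mm⁴.

Ix ≈ 5.8 × 10⁷ mm⁴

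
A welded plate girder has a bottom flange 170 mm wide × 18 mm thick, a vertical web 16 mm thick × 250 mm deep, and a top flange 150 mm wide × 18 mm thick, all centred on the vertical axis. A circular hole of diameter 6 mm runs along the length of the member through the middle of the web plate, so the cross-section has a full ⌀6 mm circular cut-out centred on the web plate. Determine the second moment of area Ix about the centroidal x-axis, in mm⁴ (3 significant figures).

Treat the section as a set of non-overlapping primitives; coordinates are from the bounding-box lower-left.
Bottom plate: 170 × 18, A = 3 060 mm², y = 9 mm, Ī = 82 620 mm⁴.
Web plate: 16 × 250, A = 4 000 mm², y = 143 mm, Ī = 20 833 333 mm⁴.
Top plate: 150 × 18, A = 2 700 mm², y = 277 mm, Ī = 72 900 mm⁴.
Hole (subtracted): ⌀6, A = 28.274 mm², y = 143 mm, Ī = 63.617 mm⁴.
Centroid: ȳ = ΣA·y / ΣA = 138.04 mm.
Transfer each piece to the centroidal x-axis using Ī + A·d² with d = y − 138.04:
  bottom plate: d = -129.04 mm → contributes +51 038 047 mm⁴
  web plate: d = 4.957 mm → contributes +20 931 620 mm⁴
  top plate: d = 138.96 mm → contributes +52 207 317 mm⁴
  hole: d = 4.957 mm → contributes −758.37 mm⁴
Total I = 124 176 225 mm⁴.

Ix ≈ 1.24 × 10⁸ mm⁴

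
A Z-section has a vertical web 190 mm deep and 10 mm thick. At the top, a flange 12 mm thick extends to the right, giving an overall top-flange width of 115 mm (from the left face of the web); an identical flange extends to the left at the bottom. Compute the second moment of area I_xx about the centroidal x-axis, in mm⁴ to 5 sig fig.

Decompose the section into non-overlapping parts with the origin at the bottom-left of its bounding rectangle.
Web: 10 × 190, A = 1 900 mm², y = 95 mm, Ī = 5 715 833 mm⁴.
Top flange (beyond web): 105 × 12, A = 1 260 mm², y = 184 mm, Ī = 15 120 mm⁴.
Bottom flange (beyond web): 105 × 12, A = 1 260 mm², y = 6 mm, Ī = 15 120 mm⁴.
Centroid: ȳ = ΣA·y / ΣA = 95 mm.
Transfer each piece to the centroidal x-axis using Ī + A·d² with d = y − 95:
  web: d = 0 mm → contributes +5 715 833 mm⁴
  top flange (beyond web): d = 89 mm → contributes +9 995 580 mm⁴
  bottom flange (beyond web): d = -89 mm → contributes +9 995 580 mm⁴
Total I = 25 706 993 mm⁴.

I_xx ≈ 2.5707 × 10⁷ mm⁴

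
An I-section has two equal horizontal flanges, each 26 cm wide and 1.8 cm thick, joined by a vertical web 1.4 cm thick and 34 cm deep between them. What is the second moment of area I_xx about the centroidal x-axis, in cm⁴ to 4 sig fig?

Split into non-overlapping primitives; take the origin at the lower-left of the bounding box.
Bottom flange: 26 × 1.8, A = 46.8 cm², y = 0.9 cm, Ī = 12.636 cm⁴.
Web: 1.4 × 34, A = 47.6 cm², y = 18.8 cm, Ī = 4585.47 cm⁴.
Top flange: 26 × 1.8, A = 46.8 cm², y = 36.7 cm, Ī = 12.636 cm⁴.
By symmetry the centroid is at mid-height, ȳ = 18.8 cm.
Transfer each piece to the centroidal x-axis using Ī + A·d² with d = y − 18.8:
  bottom flange: d = -17.9 cm → contributes +15007.8 cm⁴
  web: d = 0 cm → contributes +4585.47 cm⁴
  top flange: d = 17.9 cm → contributes +15007.8 cm⁴
Total I = 34601.1 cm⁴.

I_xx ≈ 3.460 × 10⁴ cm⁴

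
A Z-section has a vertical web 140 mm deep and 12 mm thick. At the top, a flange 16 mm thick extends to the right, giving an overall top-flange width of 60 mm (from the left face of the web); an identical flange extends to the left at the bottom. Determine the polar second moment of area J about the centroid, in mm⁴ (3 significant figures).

J ≈ 1.04 × 10⁷ mm⁴

Break the section into simple shapes (no overlaps), measuring from the bottom-left corner of the bounding box.
Web: 12 × 140, A = 1 680 mm², y = 70 mm, Ī = 2 744 000 mm⁴.
Top flange (beyond web): 48 × 16, A = 768 mm², y = 132 mm, Ī = 16 384 mm⁴.
Bottom flange (beyond web): 48 × 16, A = 768 mm², y = 8 mm, Ī = 16 384 mm⁴.
Centroid: ȳ = ΣA·y / ΣA = 70 mm.
Transfer each piece to the centroidal x-axis using Ī + A·d² with d = y − 70:
  web: d = 0 mm → contributes +2 744 000 mm⁴
  top flange (beyond web): d = 62 mm → contributes +2 968 576 mm⁴
  bottom flange (beyond web): d = -62 mm → contributes +2 968 576 mm⁴
Total I = 8 681 152 mm⁴.
For the y-axis: x̄ = 54 mm.
Repeating about the centroidal y-axis gives I_y = 1 697 472 mm⁴.
Polar second moment: J = I_x + I_y = 10 378 624 mm⁴.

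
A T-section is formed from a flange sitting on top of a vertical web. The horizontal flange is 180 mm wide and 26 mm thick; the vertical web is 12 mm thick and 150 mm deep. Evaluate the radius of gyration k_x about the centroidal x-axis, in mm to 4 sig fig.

Break the section into simple shapes (no overlaps), measuring from the bottom-left corner of the bounding box.
Flange: 180 × 26, A = 4 680 mm², y = 163 mm, Ī = 263 640 mm⁴.
Web: 12 × 150, A = 1 800 mm², y = 75 mm, Ī = 3 375 000 mm⁴.
Centroid: ȳ = ΣA·y / ΣA = 138.556 mm.
Transfer each piece to the centroidal x-axis using Ī + A·d² with d = y − 138.556:
  flange: d = 24.4444 mm → contributes +3 060 084 mm⁴
  web: d = -63.5556 mm → contributes +10 645 756 mm⁴
Total I = 13 705 840 mm⁴.
Radius of gyration: k = √(I/A) = √(13 705 840 / 6 480) = 45.9902 mm.

k_x ≈ 45.99 mm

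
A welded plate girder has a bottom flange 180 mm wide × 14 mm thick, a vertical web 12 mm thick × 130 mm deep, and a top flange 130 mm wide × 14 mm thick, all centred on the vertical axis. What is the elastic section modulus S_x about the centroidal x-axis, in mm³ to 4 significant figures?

Split into non-overlapping primitives; take the origin at the lower-left of the bounding box.
Bottom plate: 180 × 14, A = 2 520 mm², y = 7 mm, Ī = 41 160 mm⁴.
Web plate: 12 × 130, A = 1 560 mm², y = 79 mm, Ī = 2 197 000 mm⁴.
Top plate: 130 × 14, A = 1 820 mm², y = 151 mm, Ī = 29726.7 mm⁴.
Centroid: ȳ = ΣA·y / ΣA = 70.4576 mm.
Transfer each piece to the centroidal x-axis using Ī + A·d² with d = y − 70.4576:
  bottom plate: d = -63.4576 mm → contributes +10 188 874 mm⁴
  web plate: d = 8.54237 mm → contributes +2 310 837 mm⁴
  top plate: d = 80.5424 mm → contributes +11 836 201 mm⁴
Total I = 24 335 911 mm⁴.
Extreme fibre distance c = 87.5424 mm; S = I/c = 277 990 mm³.

S_x ≈ 2.780 × 10⁵ mm³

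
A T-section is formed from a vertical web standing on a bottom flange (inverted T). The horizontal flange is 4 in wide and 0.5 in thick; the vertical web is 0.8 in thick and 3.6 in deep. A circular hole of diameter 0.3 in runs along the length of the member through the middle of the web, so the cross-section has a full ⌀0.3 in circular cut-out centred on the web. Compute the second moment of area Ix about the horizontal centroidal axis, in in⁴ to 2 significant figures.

Treat the section as a set of non-overlapping primitives; coordinates are from the bounding-box lower-left.
Flange: 4 × 0.5, A = 2 in², y = 0.25 in, Ī = 0.04167 in⁴.
Web: 0.8 × 3.6, A = 2.88 in², y = 2.3 in, Ī = 3.11 in⁴.
Hole (subtracted): ⌀0.3, A = 0.07069 in², y = 2.3 in, Ī = 0.0003976 in⁴.
Centroid: ȳ = ΣA·y / ΣA = 1.447 in.
Transfer each piece to the horizontal centroidal axis using Ī + A·d² with d = y − 1.447:
  flange: d = -1.197 in → contributes +2.91 in⁴
  web: d = 0.8525 in → contributes +5.204 in⁴
  hole: d = 0.8525 in → contributes −0.05177 in⁴
Total I = 8.061 in⁴.

Ix ≈ 8.1 in⁴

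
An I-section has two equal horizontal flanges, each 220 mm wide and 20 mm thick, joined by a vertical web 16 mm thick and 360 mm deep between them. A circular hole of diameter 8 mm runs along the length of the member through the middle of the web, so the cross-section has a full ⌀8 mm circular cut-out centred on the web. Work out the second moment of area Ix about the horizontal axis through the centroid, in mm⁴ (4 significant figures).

Ix ≈ 3.802 × 10⁸ mm⁴

Decompose the section into non-overlapping parts with the origin at the bottom-left of its bounding rectangle.
Bottom flange: 220 × 20, A = 4 400 mm², y = 10 mm, Ī = 146 667 mm⁴.
Web: 16 × 360, A = 5 760 mm², y = 200 mm, Ī = 62 208 000 mm⁴.
Top flange: 220 × 20, A = 4 400 mm², y = 390 mm, Ī = 146 667 mm⁴.
Hole (subtracted): ⌀8, A = 50.2655 mm², y = 200 mm, Ī = 201.062 mm⁴.
By symmetry the centroid is at mid-height, ȳ = 200 mm.
Transfer each piece to the horizontal axis through the centroid using Ī + A·d² with d = y − 200:
  bottom flange: d = -190 mm → contributes +158 986 667 mm⁴
  web: d = 0 mm → contributes +62 208 000 mm⁴
  top flange: d = 190 mm → contributes +158 986 667 mm⁴
  hole: d = 0 mm → contributes −201.062 mm⁴
Total I = 380 181 132 mm⁴.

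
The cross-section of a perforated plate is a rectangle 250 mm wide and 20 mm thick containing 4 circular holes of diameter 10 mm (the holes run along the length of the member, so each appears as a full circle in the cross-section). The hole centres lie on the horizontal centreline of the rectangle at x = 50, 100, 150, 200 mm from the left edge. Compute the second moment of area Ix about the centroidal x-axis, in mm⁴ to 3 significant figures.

Ix ≈ 1.65 × 10⁵ mm⁴

Break the section into simple shapes (no overlaps), measuring from the bottom-left corner of the bounding box.
Plate: 250 × 20, A = 5 000 mm², y = 10 mm, Ī = 166 667 mm⁴.
Hole 1 (subtracted): ⌀10, A = 78.54 mm², y = 10 mm, Ī = 490.87 mm⁴.
Hole 2 (subtracted): ⌀10, A = 78.54 mm², y = 10 mm, Ī = 490.87 mm⁴.
Hole 3 (subtracted): ⌀10, A = 78.54 mm², y = 10 mm, Ī = 490.87 mm⁴.
Hole 4 (subtracted): ⌀10, A = 78.54 mm², y = 10 mm, Ī = 490.87 mm⁴.
By symmetry the centroid is at mid-height, ȳ = 10 mm.
All pieces are centred on the centroidal x-axis, so I = ΣĪ (holes subtracted) = 164 703 mm⁴.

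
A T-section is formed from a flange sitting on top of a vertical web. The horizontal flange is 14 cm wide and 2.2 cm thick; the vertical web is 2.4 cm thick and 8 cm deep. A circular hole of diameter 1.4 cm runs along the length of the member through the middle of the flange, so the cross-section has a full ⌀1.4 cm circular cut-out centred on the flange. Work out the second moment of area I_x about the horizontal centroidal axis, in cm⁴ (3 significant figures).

I_x ≈ 416 cm⁴

Decompose the section into non-overlapping parts with the origin at the bottom-left of its bounding rectangle.
Flange: 14 × 2.2, A = 30.8 cm², y = 9.1 cm, Ī = 12.423 cm⁴.
Web: 2.4 × 8, A = 19.2 cm², y = 4 cm, Ī = 102.4 cm⁴.
Hole (subtracted): ⌀1.4, A = 1.5394 cm², y = 9.1 cm, Ī = 0.18857 cm⁴.
Centroid: ȳ = ΣA·y / ΣA = 7.0794 cm.
Transfer each piece to the horizontal centroidal axis using Ī + A·d² with d = y − 7.0794:
  flange: d = 2.0206 cm → contributes +138.17 cm⁴
  web: d = -3.0794 cm → contributes +284.47 cm⁴
  hole: d = 2.0206 cm → contributes −6.4737 cm⁴
Total I = 416.17 cm⁴.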